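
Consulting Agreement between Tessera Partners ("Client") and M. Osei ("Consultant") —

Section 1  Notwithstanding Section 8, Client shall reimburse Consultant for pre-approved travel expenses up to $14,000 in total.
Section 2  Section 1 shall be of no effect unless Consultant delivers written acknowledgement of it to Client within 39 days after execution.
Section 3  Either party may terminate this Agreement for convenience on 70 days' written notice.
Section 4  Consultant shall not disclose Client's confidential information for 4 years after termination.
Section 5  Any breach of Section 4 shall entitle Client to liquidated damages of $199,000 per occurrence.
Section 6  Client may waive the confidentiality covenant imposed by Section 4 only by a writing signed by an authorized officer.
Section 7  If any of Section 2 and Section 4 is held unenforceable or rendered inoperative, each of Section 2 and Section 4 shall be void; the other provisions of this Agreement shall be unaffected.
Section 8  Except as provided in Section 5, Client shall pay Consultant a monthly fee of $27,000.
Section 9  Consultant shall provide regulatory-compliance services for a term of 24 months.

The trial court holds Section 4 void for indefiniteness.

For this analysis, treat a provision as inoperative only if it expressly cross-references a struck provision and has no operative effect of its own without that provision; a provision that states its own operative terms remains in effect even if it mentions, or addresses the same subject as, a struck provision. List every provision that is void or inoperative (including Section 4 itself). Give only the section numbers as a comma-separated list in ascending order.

Section 4 is struck. The whole of Section 5 is the liquidated-damages amount, defined by reference to Section 4, so Section 5 cannot stand once Section 4 is removed. Section 6 merely fixes the waiver condition for Section 4; with Section 4 gone it has nothing to operate on and falls away. Section 8 mentions Section 5 but its own obligation stands independently of Section 5, so Section 8 is not affected. Section 7 declares Section 2 and Section 4 mutually dependent; since one of them has fallen, all of them are of no effect. That brings down Section 2 as well. The remainder continues in force under Section 7. That leaves Section 1, Section 3, Section 7, Section 8, and Section 9 in effect.

2, 4, 5, 6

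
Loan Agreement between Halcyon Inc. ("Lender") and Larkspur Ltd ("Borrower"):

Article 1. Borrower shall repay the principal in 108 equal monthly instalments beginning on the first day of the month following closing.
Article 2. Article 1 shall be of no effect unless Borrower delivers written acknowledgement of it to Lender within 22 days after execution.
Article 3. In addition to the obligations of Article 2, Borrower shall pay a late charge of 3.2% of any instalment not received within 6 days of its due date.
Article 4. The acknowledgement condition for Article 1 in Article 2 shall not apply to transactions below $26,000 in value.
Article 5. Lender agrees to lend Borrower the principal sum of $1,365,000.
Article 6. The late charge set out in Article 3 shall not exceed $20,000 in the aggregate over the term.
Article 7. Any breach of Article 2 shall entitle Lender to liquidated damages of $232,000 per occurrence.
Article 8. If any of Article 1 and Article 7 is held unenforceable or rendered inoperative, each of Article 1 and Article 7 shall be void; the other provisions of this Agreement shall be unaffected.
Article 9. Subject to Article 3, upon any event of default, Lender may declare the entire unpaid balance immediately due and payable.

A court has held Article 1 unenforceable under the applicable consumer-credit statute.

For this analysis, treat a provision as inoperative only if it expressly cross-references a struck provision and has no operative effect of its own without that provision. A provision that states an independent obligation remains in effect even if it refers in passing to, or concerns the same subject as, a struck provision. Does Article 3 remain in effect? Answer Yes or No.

Yes

Article 1 is struck. The only function of Article 2 is the acknowledgement condition for Article 1, so it cannot stand once Article 1 is removed. Article 4 has no operative effect of its own apart from Article 2 and is therefore inoperative. Article 7 has no operative effect of its own apart from Article 2 and is therefore inoperative. Article 3 mentions Article 2 but its own obligation stands independently of Article 2, so Article 3 is not affected. Article 8 declares Article 1 and Article 7 mutually dependent; since one of them has fallen, all of them are of no effect. The remainder continues in force under Article 8. Article 3, Article 5, Article 6, Article 8, and Article 9 remain in effect. Article 3 is among the surviving provisions, so the answer is yes.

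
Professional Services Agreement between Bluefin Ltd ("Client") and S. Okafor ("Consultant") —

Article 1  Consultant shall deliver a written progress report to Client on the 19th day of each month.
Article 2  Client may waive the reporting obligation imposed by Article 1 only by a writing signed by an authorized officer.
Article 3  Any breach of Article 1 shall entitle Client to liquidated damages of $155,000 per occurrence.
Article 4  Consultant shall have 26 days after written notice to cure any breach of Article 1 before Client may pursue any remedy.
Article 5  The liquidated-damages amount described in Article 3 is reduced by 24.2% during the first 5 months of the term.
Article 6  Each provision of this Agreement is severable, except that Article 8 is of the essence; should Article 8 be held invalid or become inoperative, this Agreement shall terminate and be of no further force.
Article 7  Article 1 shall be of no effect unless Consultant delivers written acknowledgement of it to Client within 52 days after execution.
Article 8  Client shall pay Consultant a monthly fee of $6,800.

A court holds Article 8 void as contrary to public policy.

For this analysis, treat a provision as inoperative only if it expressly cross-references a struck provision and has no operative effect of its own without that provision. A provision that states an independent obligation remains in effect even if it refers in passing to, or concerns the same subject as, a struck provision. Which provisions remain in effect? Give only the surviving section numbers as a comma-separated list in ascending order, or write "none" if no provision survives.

Article 8 is struck. No other provision's operative terms depend on Article 8. Article 6 makes Article 8 an essential term, and Article 8 is the provision held invalid; under Article 6, the entire Agreement is therefore void. No provision of the Agreement survives.

none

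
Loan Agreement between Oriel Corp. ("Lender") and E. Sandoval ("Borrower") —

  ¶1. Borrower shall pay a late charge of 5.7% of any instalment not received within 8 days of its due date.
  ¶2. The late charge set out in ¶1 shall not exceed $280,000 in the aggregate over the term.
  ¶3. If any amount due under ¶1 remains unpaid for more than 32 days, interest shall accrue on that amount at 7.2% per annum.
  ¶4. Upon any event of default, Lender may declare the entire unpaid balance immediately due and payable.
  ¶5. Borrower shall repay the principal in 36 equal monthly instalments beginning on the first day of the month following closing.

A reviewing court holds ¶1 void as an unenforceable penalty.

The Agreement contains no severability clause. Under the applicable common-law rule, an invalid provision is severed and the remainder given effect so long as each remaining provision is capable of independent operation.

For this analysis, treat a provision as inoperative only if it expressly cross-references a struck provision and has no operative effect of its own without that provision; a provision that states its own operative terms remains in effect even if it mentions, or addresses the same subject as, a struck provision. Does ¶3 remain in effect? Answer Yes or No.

¶1 is struck. ¶2 operates only by reference to ¶1, so it falls with ¶1. ¶3 does nothing except set the default interest on the late charge by reference to ¶1; with ¶1 gone it has no independent effect and is inoperative. Under the stated default rule, only provisions that cannot operate independently fall away; the rest are enforced. The provisions still in force are ¶4 and ¶5. ¶3 is among the inoperative provisions, so the answer is no.

No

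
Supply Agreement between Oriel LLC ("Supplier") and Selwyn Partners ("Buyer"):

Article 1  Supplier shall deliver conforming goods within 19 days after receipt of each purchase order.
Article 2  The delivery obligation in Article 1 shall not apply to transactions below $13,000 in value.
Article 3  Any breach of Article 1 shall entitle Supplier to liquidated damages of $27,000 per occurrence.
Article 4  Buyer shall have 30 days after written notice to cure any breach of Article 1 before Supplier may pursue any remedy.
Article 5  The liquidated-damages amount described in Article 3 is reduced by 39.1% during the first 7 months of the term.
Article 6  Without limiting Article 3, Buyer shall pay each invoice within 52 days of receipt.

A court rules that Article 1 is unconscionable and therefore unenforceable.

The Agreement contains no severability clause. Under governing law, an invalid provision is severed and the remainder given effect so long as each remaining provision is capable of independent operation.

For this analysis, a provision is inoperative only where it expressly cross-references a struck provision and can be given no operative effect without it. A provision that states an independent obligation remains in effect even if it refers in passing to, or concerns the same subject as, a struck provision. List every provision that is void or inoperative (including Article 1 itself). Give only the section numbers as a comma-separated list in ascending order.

1, 2, 3, 4, 5

Article 1 is struck. Article 2 operates only by reference to Article 1, so it falls with Article 1. The whole of Article 3 is the liquidated-damages amount, defined by reference to Article 1, so Article 3 cannot stand once Article 1 is removed. Article 4 operates only by reference to Article 1, so it falls with Article 1. Article 5 operates only by reference to Article 3, so it falls with Article 3. Although Article 6 refers to Article 3, its operative terms do not depend on Article 3, so it remains in effect. Under the stated default rule, only provisions that cannot operate independently fall away; the rest are enforced. Only Article 6 remains in effect.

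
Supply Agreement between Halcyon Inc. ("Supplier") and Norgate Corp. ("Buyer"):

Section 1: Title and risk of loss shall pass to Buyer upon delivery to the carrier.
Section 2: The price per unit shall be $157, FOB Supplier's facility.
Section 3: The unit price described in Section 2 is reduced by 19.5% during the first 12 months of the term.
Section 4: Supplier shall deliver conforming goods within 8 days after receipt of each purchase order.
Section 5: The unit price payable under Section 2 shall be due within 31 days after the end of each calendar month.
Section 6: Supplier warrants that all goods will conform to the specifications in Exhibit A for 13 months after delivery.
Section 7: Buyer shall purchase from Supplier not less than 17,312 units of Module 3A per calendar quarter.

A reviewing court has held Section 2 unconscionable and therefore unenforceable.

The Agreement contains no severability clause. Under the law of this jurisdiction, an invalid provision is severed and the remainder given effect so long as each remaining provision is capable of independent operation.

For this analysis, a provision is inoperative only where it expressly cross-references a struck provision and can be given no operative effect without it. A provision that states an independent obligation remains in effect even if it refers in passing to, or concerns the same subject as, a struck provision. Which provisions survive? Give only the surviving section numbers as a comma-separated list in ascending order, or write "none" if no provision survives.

Section 2 is struck. Section 3 operates only by reference to Section 2, so it falls with Section 2. The whole of Section 5 is the payment deadline for the unit price, defined by reference to Section 2, so Section 5 cannot stand once Section 2 is removed. Under the stated default rule, only provisions that cannot operate independently fall away; the rest are enforced. The provisions still in force are Section 1, Section 4, Section 6, and Section 7.

1, 4, 6, 7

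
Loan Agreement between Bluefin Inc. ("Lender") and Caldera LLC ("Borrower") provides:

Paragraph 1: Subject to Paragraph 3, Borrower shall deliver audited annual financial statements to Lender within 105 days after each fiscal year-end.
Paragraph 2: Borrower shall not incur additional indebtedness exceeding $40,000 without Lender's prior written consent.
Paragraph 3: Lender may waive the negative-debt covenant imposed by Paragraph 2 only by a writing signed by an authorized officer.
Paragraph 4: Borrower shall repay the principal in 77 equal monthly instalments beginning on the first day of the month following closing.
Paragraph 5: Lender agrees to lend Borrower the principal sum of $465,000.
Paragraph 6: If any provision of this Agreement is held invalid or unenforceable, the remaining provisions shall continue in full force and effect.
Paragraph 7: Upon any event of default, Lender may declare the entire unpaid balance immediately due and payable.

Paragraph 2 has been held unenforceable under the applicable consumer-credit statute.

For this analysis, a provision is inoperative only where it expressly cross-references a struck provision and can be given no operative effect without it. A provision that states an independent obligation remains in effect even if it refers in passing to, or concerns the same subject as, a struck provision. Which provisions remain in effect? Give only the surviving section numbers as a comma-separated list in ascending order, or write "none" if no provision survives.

1, 4, 5, 6, 7

Paragraph 2 is struck. Paragraph 3 has no operative effect of its own apart from Paragraph 2 and is therefore inoperative. Paragraph 1 mentions Paragraph 3 but its own obligation stands independently of Paragraph 3, so Paragraph 1 is not affected. Under the severability clause in Paragraph 6, the remaining provisions continue in force. Paragraph 1, Paragraph 4, Paragraph 5, Paragraph 6, and Paragraph 7 remain in effect.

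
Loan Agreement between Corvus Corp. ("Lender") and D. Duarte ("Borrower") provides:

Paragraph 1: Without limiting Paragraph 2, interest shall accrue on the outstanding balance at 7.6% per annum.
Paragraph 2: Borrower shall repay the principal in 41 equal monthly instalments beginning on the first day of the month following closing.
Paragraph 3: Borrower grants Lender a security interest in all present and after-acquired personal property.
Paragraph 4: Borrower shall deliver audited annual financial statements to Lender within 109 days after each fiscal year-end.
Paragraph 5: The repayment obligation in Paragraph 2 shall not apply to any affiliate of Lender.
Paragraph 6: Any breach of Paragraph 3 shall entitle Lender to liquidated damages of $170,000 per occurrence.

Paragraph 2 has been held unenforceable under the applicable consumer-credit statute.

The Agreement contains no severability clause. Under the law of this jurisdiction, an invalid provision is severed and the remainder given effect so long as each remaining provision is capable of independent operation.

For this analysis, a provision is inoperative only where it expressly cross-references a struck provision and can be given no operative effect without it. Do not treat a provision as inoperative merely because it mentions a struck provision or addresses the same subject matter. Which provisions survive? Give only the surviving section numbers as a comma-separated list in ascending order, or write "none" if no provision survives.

1, 3, 4, 6

Paragraph 2 is struck. Paragraph 5 has no operative effect of its own apart from Paragraph 2 and is therefore inoperative. Although Paragraph 1 refers to Paragraph 2, its operative terms do not depend on Paragraph 2, so it remains in effect. With no severability clause, the stated default rule severs what cannot stand and enforces each remaining provision that can operate on its own. Paragraph 1, Paragraph 3, Paragraph 4, and Paragraph 6 remain in effect.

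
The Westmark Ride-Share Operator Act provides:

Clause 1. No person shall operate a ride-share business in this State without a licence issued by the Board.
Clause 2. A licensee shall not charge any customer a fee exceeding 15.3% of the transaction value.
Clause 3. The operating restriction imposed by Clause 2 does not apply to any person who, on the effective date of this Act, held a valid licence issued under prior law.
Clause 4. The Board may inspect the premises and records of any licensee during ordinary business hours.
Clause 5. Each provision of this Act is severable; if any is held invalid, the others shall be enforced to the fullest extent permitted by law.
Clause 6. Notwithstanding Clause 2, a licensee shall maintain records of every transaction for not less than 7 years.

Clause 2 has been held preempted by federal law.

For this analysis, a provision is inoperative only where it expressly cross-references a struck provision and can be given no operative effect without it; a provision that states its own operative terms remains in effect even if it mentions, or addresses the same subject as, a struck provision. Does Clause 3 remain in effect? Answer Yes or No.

Clause 2 is struck. Clause 3 merely fixes the grandfather exemption from Clause 2; with Clause 2 gone it has nothing to operate on and falls away. Although Clause 6 refers to Clause 2, its operative terms do not depend on Clause 2, so it remains in effect. Clause 5 is a severability clause and preserves every provision that can still be given independent effect. That leaves Clause 1, Clause 4, Clause 5, and Clause 6 in effect. Clause 3 is among the inoperative provisions, so the answer is no.

No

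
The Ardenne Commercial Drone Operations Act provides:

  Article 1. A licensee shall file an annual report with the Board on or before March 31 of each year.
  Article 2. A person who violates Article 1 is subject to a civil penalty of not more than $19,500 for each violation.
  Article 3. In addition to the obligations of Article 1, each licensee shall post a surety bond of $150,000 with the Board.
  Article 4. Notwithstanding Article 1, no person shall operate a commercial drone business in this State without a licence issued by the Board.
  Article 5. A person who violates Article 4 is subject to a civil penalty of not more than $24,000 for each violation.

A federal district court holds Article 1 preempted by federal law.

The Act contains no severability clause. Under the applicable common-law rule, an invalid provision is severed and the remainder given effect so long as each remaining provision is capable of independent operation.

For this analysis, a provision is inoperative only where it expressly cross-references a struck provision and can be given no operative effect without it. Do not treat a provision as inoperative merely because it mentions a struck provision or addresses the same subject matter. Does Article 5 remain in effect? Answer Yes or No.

Article 1 is struck. Article 2 operates only by reference to Article 1, so it falls with Article 1. Although Article 4 refers to Article 1, its operative terms do not depend on Article 1, so it remains in effect. Article 3 mentions Article 1 but its own obligation stands independently of Article 1, so Article 3 is not affected. With no severability clause, the stated default rule severs what cannot stand and enforces each remaining provision that can operate on its own. Article 3, Article 4, and Article 5 remain in effect. Article 5 is among the surviving provisions, so the answer is yes.

Yes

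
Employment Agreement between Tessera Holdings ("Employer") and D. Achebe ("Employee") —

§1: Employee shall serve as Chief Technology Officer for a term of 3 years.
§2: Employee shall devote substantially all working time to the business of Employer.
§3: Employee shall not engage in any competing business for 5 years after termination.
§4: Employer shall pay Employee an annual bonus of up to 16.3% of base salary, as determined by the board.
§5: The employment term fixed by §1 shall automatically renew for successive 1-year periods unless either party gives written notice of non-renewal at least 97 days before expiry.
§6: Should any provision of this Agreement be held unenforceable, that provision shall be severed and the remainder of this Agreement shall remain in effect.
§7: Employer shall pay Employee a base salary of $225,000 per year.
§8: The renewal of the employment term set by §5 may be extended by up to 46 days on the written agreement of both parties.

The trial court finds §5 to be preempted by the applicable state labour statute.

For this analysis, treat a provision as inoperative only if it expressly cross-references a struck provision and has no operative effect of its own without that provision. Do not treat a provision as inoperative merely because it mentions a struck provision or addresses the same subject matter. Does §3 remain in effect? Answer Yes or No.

§5 is struck. §8 operates only by reference to §5, so it falls with §5. Under the severability clause in §6, the remaining provisions continue in force. The provisions still in force are §1, §2, §3, §4, §6, and §7. §3 is among the surviving provisions, so the answer is yes.

Yes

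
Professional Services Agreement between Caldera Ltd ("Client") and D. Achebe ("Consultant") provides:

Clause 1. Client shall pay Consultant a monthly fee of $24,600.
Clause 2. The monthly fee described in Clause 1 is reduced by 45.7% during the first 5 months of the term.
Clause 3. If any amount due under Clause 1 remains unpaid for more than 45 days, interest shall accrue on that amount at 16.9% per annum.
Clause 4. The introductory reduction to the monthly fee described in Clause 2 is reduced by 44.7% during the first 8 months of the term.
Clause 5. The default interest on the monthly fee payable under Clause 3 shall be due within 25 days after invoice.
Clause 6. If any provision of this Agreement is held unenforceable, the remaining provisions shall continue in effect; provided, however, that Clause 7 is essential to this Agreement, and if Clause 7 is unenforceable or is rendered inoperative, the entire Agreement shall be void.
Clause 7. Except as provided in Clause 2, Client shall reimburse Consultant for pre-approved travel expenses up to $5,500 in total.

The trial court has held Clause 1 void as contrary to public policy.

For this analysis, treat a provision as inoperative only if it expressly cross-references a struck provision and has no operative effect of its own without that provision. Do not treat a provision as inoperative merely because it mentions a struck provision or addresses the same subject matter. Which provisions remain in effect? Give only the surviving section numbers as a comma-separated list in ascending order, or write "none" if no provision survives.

6, 7

Clause 1 is struck. The whole of Clause 2 is the introductory reduction to the monthly fee, defined by reference to Clause 1, so Clause 2 cannot stand once Clause 1 is removed. Clause 3 does nothing except set the default interest on the monthly fee by reference to Clause 1; with Clause 1 gone it has no independent effect and is inoperative. The whole of Clause 4 is the introductory reduction to the introductory reduction to the monthly fee, defined by reference to Clause 2, so Clause 4 cannot stand once Clause 2 is removed. The whole of Clause 5 is the payment deadline for the default interest on the monthly fee, defined by reference to Clause 3, so Clause 5 cannot stand once Clause 3 is removed. Clause 7 mentions Clause 2 but its own obligation stands independently of Clause 2, so Clause 7 is not affected. Clause 6 makes Clause 7 an essential term, but Clause 7 is unaffected, so the severability proviso in Clause 6 preserves the remaining provisions. The provisions still in force are Clause 6 and Clause 7.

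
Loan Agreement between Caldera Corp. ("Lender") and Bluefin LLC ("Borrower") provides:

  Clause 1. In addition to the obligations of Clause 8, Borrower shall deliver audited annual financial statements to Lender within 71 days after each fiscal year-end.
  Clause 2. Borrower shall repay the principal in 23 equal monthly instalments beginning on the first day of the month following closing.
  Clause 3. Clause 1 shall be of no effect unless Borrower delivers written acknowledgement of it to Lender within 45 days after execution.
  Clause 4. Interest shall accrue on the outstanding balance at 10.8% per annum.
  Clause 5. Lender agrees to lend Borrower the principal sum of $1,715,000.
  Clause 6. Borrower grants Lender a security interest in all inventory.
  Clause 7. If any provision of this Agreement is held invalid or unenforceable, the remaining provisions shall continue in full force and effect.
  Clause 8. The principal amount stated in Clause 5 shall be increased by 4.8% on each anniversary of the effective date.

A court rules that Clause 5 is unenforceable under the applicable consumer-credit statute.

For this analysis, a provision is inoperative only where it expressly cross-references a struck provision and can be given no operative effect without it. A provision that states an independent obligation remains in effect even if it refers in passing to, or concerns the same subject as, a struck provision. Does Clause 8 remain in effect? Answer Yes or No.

Clause 5 is struck. Clause 8 does nothing except set the escalation of the principal amount by reference to Clause 5; with Clause 5 gone it has no independent effect and is inoperative. Although Clause 1 refers to Clause 8, its operative terms do not depend on Clause 8, so it remains in effect. Clause 7 is a severability clause and preserves every provision that can still be given independent effect. That leaves Clause 1, Clause 2, Clause 3, Clause 4, Clause 6, and Clause 7 in effect. Clause 8 is among the inoperative provisions, so the answer is no.

No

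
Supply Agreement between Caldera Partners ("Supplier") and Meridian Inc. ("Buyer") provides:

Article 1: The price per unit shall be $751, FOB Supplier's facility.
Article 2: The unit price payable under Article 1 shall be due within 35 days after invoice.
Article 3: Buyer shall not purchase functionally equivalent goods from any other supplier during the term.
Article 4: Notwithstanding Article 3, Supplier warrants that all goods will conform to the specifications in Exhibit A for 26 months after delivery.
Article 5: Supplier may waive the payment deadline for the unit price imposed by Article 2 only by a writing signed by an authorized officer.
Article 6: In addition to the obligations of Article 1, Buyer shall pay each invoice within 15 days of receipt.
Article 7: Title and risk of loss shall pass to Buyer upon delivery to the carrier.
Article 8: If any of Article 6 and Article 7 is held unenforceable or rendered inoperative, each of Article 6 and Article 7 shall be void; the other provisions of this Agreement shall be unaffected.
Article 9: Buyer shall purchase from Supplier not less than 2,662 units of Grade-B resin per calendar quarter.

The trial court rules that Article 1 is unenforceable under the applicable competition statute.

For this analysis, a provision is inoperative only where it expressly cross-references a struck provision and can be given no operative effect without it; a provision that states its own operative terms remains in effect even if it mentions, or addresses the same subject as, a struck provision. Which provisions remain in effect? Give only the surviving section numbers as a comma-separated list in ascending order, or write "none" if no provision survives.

Article 1 is struck. Article 2 operates only by reference to Article 1, so it falls with Article 1. Article 5 operates only by reference to Article 2, so it falls with Article 2. Although Article 6 refers to Article 1, its operative terms do not depend on Article 1, so it remains in effect. Article 8 ties Article 6 and Article 7 together, but none of those is affected here; the remaining provisions continue in force under Article 8. Article 3, Article 4, Article 6, Article 7, Article 8, and Article 9 remain in effect.

3, 4, 6, 7, 8, 9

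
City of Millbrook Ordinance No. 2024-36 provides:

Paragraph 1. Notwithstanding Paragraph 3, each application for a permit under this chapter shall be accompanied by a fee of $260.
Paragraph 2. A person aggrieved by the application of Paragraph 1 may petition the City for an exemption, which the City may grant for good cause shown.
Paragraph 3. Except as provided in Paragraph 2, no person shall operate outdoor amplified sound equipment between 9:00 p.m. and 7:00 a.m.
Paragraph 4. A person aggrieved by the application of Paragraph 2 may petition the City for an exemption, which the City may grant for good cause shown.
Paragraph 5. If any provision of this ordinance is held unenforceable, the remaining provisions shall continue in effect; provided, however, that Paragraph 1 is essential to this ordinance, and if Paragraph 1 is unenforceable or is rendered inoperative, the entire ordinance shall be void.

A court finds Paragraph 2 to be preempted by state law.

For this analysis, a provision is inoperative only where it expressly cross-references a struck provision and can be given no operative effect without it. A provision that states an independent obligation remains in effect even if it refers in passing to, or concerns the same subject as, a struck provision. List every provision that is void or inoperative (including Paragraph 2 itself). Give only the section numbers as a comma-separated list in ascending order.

Paragraph 2 is struck. Paragraph 4 merely fixes the exemption procedure for Paragraph 2; with Paragraph 2 gone it has nothing to operate on and falls away. Paragraph 3 mentions Paragraph 2 but its own obligation stands independently of Paragraph 2, so Paragraph 3 is not affected. Paragraph 5 makes Paragraph 1 an essential term, but Paragraph 1 is unaffected, so the severability proviso in Paragraph 5 preserves the remaining provisions. Paragraph 1, Paragraph 3, and Paragraph 5 remain in effect.

2, 4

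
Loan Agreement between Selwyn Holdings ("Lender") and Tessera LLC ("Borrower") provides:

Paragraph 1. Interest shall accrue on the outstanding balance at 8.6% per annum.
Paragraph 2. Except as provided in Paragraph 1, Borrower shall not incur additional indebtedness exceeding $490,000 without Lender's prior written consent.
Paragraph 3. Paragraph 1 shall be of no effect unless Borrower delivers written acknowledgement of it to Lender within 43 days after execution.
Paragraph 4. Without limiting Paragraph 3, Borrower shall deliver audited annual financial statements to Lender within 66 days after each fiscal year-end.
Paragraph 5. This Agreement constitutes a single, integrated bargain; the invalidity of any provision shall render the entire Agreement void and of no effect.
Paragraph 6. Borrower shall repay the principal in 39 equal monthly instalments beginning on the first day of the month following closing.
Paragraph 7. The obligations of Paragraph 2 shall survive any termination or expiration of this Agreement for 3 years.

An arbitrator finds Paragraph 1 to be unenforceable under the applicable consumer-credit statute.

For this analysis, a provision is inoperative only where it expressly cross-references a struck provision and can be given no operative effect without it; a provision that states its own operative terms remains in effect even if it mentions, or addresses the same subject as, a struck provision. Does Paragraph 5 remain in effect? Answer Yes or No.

No

Paragraph 1 is struck. Paragraph 3 merely fixes the acknowledgement condition for Paragraph 1; with Paragraph 1 gone it has nothing to operate on and falls away. Paragraph 5 provides that the Agreement is not severable, so the invalidity of any one provision voids the entire Agreement. No provision of the Agreement survives. Paragraph 5 is among the inoperative provisions, so the answer is no.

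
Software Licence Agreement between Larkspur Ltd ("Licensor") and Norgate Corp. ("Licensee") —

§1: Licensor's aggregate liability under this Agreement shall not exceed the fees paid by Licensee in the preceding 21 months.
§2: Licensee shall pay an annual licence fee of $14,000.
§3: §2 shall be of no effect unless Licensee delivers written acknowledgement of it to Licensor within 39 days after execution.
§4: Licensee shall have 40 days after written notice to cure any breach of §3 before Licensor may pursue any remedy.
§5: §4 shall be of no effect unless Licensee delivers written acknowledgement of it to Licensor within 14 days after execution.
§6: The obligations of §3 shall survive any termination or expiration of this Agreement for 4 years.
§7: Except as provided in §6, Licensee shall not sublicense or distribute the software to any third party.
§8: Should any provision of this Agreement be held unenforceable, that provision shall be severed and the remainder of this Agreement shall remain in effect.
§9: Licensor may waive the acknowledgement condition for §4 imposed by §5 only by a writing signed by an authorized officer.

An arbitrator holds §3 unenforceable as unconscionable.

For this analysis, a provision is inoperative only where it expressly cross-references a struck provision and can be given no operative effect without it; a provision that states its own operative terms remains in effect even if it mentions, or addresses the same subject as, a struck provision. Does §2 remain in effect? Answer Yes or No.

§3 is struck. §4 operates only by reference to §3, so it falls with §3. The only function of §6 is the survival period for §3, so it cannot stand once §3 is removed. §5 operates only by reference to §4, so it falls with §4. The only function of §9 is the waiver condition for §5, so it cannot stand once §5 is removed. §7 mentions §6 but its own obligation stands independently of §6, so §7 is not affected. §8 is a severability clause and preserves every provision that can still be given independent effect. The provisions still in force are §1, §2, §7, and §8. §2 is among the surviving provisions, so the answer is yes.

Yes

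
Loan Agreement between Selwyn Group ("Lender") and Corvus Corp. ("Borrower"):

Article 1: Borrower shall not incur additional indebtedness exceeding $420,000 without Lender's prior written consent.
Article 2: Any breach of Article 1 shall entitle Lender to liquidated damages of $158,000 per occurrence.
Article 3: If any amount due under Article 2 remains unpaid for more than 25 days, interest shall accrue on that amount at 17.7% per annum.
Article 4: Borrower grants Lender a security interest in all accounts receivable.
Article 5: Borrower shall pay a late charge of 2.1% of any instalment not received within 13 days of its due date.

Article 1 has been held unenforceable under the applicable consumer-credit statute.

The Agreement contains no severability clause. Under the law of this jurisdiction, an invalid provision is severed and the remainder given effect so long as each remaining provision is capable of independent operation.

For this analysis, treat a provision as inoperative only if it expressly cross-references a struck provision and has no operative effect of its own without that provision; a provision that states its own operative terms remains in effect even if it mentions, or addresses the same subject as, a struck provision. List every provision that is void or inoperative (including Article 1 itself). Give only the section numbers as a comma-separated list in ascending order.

1, 2, 3

Article 1 is struck. Article 2 does nothing except set the liquidated-damages amount by reference to Article 1; with Article 1 gone it has no independent effect and is inoperative. The whole of Article 3 is the default interest on the liquidated-damages amount, defined by reference to Article 2, so Article 3 cannot stand once Article 2 is removed. With no severability clause, the stated default rule severs what cannot stand and enforces each remaining provision that can operate on its own. Article 4 and Article 5 remain in effect.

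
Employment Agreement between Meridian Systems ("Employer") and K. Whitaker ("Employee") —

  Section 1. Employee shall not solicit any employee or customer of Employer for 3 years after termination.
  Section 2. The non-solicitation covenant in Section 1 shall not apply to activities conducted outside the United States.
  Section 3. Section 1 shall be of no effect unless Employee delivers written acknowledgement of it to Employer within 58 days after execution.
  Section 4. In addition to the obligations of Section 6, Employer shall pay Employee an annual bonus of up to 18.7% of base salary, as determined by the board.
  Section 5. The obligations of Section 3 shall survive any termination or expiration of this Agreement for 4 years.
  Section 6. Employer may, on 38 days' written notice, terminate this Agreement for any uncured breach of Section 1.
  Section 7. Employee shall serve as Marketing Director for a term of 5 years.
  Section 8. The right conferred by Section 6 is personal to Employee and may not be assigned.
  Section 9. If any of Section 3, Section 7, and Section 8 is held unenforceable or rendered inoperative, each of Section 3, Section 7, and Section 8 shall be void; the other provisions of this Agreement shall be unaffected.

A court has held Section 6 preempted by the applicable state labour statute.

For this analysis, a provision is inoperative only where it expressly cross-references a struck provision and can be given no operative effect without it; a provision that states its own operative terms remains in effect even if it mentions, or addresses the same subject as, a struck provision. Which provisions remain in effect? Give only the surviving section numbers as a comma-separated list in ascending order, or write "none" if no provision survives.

1, 2, 4, 9

Section 6 is struck. Section 8 operates only by reference to Section 6, so it falls with Section 6. Section 4 mentions Section 6 but its own obligation stands independently of Section 6, so Section 4 is not affected. Section 9 declares Section 3, Section 7, and Section 8 mutually dependent; since one of them has fallen, all of them are of no effect. That brings down Section 3 and Section 7 as well. Section 5 in turn depends solely on a provision now struck and likewise falls. The remainder continues in force under Section 9. The provisions still in force are Section 1, Section 2, Section 4, and Section 9.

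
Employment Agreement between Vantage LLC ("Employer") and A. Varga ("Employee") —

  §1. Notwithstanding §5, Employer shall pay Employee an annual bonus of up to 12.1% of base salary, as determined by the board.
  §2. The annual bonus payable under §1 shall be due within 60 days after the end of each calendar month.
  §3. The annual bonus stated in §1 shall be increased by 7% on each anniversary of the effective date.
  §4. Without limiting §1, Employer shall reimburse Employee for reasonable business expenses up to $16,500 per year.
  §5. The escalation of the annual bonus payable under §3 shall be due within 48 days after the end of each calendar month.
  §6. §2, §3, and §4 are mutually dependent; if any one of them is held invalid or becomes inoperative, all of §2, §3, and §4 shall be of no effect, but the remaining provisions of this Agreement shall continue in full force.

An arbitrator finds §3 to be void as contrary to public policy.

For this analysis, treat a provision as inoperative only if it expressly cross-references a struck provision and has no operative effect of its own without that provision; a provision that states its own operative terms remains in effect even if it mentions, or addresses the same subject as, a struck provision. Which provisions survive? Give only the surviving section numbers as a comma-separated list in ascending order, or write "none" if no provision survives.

1, 6

§3 is struck. §5 does nothing except set the payment deadline for the escalation of the annual bonus by reference to §3; with §3 gone it has no independent effect and is inoperative. §1 mentions §5 but its own obligation stands independently of §5, so §1 is not affected. §6 declares §2, §3, and §4 mutually dependent; since one of them has fallen, all of them are of no effect. That brings down §2 and §4 as well. The remainder continues in force under §6. That leaves §1 and §6 in effect.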